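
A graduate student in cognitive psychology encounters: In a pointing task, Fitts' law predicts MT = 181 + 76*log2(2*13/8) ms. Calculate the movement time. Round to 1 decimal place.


MT = 181 + 76 * log2(2*13/8)
2D/W = 3.25
log2(3.25) = 1.7004
MT = 181 + 76 * 1.7004
= 310.2 ms


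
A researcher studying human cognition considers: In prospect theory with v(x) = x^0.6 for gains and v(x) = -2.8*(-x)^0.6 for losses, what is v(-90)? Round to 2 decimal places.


Since x = -90 < 0, use v(x) = -lambda*(-x)^alpha
(-x) = 90
90^0.6 = 14.878
v(-90) = -2.8 * 14.878
= -41.66


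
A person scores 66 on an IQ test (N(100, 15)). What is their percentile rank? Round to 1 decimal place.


z = (IQ - mean) / SD
z = (66 - 100) / 15 = -2.2667
Percentile = Phi(-2.2667) * 100
Phi(-2.2667) = 0.011704
= 1.2


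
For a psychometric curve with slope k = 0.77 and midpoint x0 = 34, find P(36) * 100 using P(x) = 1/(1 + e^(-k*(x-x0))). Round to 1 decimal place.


P(x) = 1/(1 + e^(-0.77*(36 - 34)))
Exponent = -0.77 * 2 = -1.54
e^(-1.54) = 0.214381
P = 1/(1 + 0.214381) = 0.823465
Percentage = 82.3


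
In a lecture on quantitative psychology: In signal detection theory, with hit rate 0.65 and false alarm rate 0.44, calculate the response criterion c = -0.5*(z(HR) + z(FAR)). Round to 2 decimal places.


c = -0.5 * (z(HR) + z(FAR))
z(0.65) = 0.3853
z(0.44) = -0.151
c = -0.5 * (0.3853 + -0.151)
= -0.5 * 0.2343
= -0.12


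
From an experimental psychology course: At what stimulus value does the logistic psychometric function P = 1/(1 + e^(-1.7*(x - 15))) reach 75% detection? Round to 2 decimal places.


At P = 0.75: 0.75 = 1/(1 + e^(-k*(x-x0)))
Solving: e^(-k*(x-x0)) = 1/3
x = x0 + ln(3)/k
ln(3) = 1.0986
x = 15 + 1.0986/1.7
= 15 + 0.6462
= 15.65


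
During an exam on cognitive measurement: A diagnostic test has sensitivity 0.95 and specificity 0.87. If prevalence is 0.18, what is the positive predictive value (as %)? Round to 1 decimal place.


PPV = (sens * prev) / (sens * prev + (1-spec) * (1-prev))
Numerator = 0.95 * 0.18 = 0.171
P(positive and no disease) = (1 - spec) * (1 - prev) = (1 - 0.87) * (1 - 0.18) = 0.1066
Denominator = 0.171 + 0.1066 = 0.2776
PPV = 0.171 / 0.2776 = 0.615994
As percentage = 61.6


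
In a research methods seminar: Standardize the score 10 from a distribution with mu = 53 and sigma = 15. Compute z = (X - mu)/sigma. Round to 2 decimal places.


z = (X - mu) / sigma
= (10 - 53) / 15
= -43 / 15
= -2.87


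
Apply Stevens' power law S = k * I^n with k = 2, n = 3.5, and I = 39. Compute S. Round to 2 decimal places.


S = 2 * 39^3.5
39^3.5 = 370447.0363
S = 2 * 370447.0363
= 740894.07


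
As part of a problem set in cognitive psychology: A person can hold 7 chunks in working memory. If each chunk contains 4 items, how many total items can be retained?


Total items = chunks * items_per_chunk
= 7 * 4
= 28


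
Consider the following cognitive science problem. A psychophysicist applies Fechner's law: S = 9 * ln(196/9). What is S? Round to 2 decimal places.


S = 9 * ln(196/9)
I/I0 = 21.777778
ln(21.777778) = 3.0809
S = 9 * 3.0809
= 27.73


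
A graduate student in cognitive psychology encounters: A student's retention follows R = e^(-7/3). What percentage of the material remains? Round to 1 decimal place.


R = e^(-t/S)
-t/S = -7/3 = -2.333333
R = e^(-2.333333) = 0.096972
Percentage = 0.096972 * 100
= 9.7


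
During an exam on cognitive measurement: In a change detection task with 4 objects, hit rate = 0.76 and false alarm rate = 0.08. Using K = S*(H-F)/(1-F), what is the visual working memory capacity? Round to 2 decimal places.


K = S * (H - F) / (1 - F)
H - F = 0.68
1 - F = 0.92
K = 4 * 0.68 / 0.92
= 2.96


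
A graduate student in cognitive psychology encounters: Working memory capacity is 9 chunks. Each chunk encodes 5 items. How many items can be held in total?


Total items = chunks * items_per_chunk
= 9 * 5
= 45


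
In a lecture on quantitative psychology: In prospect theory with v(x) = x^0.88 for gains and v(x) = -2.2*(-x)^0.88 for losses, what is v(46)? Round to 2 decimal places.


Since x = 46 >= 0, use v(x) = x^0.88
46^0.88 = 29.0554
v(46) = 29.06


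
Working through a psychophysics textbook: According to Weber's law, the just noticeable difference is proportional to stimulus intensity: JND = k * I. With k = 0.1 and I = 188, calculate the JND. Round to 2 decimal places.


JND = k * I
JND = 0.1 * 188
= 18.80


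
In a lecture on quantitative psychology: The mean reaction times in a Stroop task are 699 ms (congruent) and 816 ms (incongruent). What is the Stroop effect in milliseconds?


Stroop effect = RT(incongruent) - RT(congruent)
= 816 - 699
= 117 ms


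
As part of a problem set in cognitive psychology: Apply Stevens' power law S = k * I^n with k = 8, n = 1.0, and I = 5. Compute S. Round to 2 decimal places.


S = 8 * 5^1.0
5^1.0 = 5.0
S = 8 * 5.0
= 40.00


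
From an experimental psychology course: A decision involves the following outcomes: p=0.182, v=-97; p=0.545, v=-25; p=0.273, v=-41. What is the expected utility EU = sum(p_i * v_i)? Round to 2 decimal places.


EU = sum(p_i * v_i)
0.182 * -97 = -17.654
0.545 * -25 = -13.625
0.273 * -41 = -11.193
EU = -17.654 + -13.625 + -11.193
= -42.47


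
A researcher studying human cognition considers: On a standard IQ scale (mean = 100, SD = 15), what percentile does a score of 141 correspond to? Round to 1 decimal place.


z = (IQ - mean) / SD
z = (141 - 100) / 15 = 2.7333
Percentile = Phi(2.7333) * 100
Phi(2.7333) = 0.996865
= 99.7


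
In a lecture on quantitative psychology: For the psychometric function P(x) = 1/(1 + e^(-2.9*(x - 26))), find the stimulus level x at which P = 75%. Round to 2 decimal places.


At P = 0.75: 0.75 = 1/(1 + e^(-k*(x-x0)))
Solving: e^(-k*(x-x0)) = 1/3
x = x0 + ln(3)/k
ln(3) = 1.0986
x = 26 + 1.0986/2.9
= 26 + 0.3788
= 26.38


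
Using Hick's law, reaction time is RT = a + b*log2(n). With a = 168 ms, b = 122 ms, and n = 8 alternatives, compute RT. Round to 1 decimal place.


RT = 168 + 122 * log2(8)
log2(8) = 3.0
RT = 168 + 122 * 3.0
= 168 + 366.0
= 534.0 ms


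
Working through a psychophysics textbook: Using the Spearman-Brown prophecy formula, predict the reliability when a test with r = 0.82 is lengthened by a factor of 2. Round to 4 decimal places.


r_new = n*r / (1 + (n-1)*r)
Numerator = 2 * 0.82 = 1.64
Denominator = 1 + 1 * 0.82 = 1.82
r_new = 1.64 / 1.82
= 0.9011


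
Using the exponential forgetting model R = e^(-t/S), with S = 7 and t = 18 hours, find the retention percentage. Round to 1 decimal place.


R = e^(-t/S)
-t/S = -18/7 = -2.571429
R = e^(-2.571429) = 0.076426
Percentage = 0.076426 * 100
= 7.6


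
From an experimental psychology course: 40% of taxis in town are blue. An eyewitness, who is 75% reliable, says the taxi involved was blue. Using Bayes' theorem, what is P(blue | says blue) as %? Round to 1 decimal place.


P(blue | says blue) = P(says blue | blue)*P(blue) / [P(says blue | blue)*P(blue) + P(says blue | not blue)*P(not blue)]
Numerator = 0.75 * 0.4 = 0.3
False identification = 0.25 * 0.6 = 0.15
P = 0.3 / (0.3 + 0.15)
= 0.3 / 0.45
As percentage = 66.7


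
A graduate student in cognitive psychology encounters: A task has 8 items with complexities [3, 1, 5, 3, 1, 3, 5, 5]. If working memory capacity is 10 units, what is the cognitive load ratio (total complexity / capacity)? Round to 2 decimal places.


Total complexity = 3 + 1 + 5 + 3 + 1 + 3 + 5 + 5 = 26
Load = total / capacity = 26 / 10
= 2.60


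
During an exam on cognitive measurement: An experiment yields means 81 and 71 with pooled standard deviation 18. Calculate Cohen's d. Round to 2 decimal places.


Cohen's d = (M1 - M2) / S_pooled
= (81 - 71) / 18
= 10 / 18
= 0.56


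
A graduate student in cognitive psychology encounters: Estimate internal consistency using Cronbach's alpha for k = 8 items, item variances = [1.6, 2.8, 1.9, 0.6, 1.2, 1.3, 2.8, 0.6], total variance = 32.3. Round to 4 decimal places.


alpha = (k/(k-1)) * (1 - sum(s_i^2)/s_total^2)
sum(item variances) = 12.8
k/(k-1) = 8/7 = 1.142857
1 - 12.8/32.3 = 1 - 0.396285 = 0.603715
alpha = 1.142857 * 0.603715
= 0.6900


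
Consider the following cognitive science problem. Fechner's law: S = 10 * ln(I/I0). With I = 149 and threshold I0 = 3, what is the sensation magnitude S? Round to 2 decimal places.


S = 10 * ln(149/3)
I/I0 = 49.666667
ln(49.666667) = 3.9053
S = 10 * 3.9053
= 39.05


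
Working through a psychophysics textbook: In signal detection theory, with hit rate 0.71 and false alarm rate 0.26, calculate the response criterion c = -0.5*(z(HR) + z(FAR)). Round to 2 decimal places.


c = -0.5 * (z(HR) + z(FAR))
z(0.71) = 0.5534
z(0.26) = -0.6433
c = -0.5 * (0.5534 + -0.6433)
= -0.5 * -0.0899
= 0.04


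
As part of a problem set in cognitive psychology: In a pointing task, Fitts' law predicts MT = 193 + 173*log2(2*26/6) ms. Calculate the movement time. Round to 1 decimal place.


MT = 193 + 173 * log2(2*26/6)
2D/W = 8.666667
log2(8.666667) = 3.1155
MT = 193 + 173 * 3.1155
= 732.0 ms


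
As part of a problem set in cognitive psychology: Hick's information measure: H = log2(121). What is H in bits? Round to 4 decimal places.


H = log2(n)
H = log2(121)
= 6.9189


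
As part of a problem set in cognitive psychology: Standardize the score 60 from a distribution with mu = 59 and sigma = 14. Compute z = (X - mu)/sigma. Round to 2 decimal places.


z = (X - mu) / sigma
= (60 - 59) / 14
= 1 / 14
= 0.07


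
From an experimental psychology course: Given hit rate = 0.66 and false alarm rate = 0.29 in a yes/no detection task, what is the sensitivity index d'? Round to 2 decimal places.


d' = z(HR) - z(FAR)
z(0.66) = 0.4125
z(0.29) = -0.5534
d' = 0.4125 - -0.5534
= 0.97


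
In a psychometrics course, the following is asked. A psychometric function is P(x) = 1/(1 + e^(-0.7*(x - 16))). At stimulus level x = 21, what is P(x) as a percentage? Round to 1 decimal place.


P(x) = 1/(1 + e^(-0.7*(21 - 16)))
Exponent = -0.7 * 5 = -3.5
e^(-3.5) = 0.030197
P = 1/(1 + 0.030197) = 0.970688
Percentage = 97.1


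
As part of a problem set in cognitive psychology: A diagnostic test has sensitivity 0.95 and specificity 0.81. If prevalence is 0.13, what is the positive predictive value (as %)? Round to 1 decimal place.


PPV = (sens * prev) / (sens * prev + (1-spec) * (1-prev))
Numerator = 0.95 * 0.13 = 0.1235
P(positive and no disease) = (1 - spec) * (1 - prev) = (1 - 0.81) * (1 - 0.13) = 0.1653
Denominator = 0.1235 + 0.1653 = 0.2888
PPV = 0.1235 / 0.2888 = 0.427632
As percentage = 42.8


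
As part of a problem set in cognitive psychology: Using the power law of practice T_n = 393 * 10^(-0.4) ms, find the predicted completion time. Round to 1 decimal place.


T_n = 393 * 10^(-0.4)
10^(-0.4) = 0.398107
T_n = 393 * 0.398107
= 156.5 ms


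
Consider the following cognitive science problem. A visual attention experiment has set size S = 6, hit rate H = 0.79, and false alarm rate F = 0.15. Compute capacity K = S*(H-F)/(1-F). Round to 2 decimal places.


K = S * (H - F) / (1 - F)
H - F = 0.64
1 - F = 0.85
K = 6 * 0.64 / 0.85
= 4.52


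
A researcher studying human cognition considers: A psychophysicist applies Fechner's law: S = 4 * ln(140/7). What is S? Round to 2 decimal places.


S = 4 * ln(140/7)
I/I0 = 20.0
ln(20.0) = 2.9957
S = 4 * 2.9957
= 11.98


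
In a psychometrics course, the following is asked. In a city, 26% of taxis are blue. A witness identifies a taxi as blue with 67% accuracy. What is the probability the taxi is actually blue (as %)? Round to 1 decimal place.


P(blue | says blue) = P(says blue | blue)*P(blue) / [P(says blue | blue)*P(blue) + P(says blue | not blue)*P(not blue)]
Numerator = 0.67 * 0.26 = 0.1742
False identification = 0.33 * 0.74 = 0.2442
P = 0.1742 / (0.1742 + 0.2442)
= 0.1742 / 0.4184
As percentage = 41.6


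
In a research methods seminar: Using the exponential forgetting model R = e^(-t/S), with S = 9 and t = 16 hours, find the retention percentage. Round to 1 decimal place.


R = e^(-t/S)
-t/S = -16/9 = -1.777778
R = e^(-1.777778) = 0.169013
Percentage = 0.169013 * 100
= 16.9


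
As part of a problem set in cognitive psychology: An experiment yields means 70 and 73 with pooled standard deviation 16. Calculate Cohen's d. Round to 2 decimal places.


Cohen's d = (M1 - M2) / S_pooled
= (70 - 73) / 16
= -3 / 16
= -0.19


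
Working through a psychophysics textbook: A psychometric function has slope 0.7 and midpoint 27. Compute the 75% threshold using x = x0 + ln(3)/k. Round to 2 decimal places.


At P = 0.75: 0.75 = 1/(1 + e^(-k*(x-x0)))
Solving: e^(-k*(x-x0)) = 1/3
x = x0 + ln(3)/k
ln(3) = 1.0986
x = 27 + 1.0986/0.7
= 27 + 1.5694
= 28.57


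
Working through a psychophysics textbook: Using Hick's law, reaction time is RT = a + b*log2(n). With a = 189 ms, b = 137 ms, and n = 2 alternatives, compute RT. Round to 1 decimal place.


RT = 189 + 137 * log2(2)
log2(2) = 1.0
RT = 189 + 137 * 1.0
= 189 + 137.0
= 326.0 ms


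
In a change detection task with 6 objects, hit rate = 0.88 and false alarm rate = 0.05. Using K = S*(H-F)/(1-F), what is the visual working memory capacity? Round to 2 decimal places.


K = S * (H - F) / (1 - F)
H - F = 0.83
1 - F = 0.95
K = 6 * 0.83 / 0.95
= 5.24


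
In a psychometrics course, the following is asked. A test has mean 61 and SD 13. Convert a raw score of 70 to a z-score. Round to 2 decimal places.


z = (X - mu) / sigma
= (70 - 61) / 13
= 9 / 13
= 0.69


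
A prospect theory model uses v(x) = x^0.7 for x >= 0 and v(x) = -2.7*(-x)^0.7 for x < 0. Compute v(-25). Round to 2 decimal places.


Since x = -25 < 0, use v(x) = -lambda*(-x)^alpha
(-x) = 25
25^0.7 = 9.5183
v(-25) = -2.7 * 9.5183
= -25.70


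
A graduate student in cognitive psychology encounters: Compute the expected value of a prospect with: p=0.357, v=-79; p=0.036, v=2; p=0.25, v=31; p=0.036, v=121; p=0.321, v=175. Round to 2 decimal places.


EU = sum(p_i * v_i)
0.357 * -79 = -28.203
0.036 * 2 = 0.072
0.25 * 31 = 7.75
0.036 * 121 = 4.356
0.321 * 175 = 56.175
EU = -28.203 + 0.072 + 7.75 + 4.356 + 56.175
= 40.15


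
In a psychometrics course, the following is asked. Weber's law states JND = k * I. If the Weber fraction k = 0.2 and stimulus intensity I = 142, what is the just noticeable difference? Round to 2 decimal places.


JND = k * I
JND = 0.2 * 142
= 28.40


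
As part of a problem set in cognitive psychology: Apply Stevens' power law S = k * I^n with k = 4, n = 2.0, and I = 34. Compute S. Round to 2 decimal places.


S = 4 * 34^2.0
34^2.0 = 1156.0
S = 4 * 1156.0
= 4624.00


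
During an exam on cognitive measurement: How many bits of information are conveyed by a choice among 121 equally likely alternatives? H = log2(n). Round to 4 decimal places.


H = log2(n)
H = log2(121)
= 6.9189


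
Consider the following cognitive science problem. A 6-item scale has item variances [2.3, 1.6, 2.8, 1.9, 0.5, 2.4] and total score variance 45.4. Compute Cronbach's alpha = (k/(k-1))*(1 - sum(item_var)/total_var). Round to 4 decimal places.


alpha = (k/(k-1)) * (1 - sum(s_i^2)/s_total^2)
sum(item variances) = 11.5
k/(k-1) = 6/5 = 1.2
1 - 11.5/45.4 = 1 - 0.253304 = 0.746696
alpha = 1.2 * 0.746696
= 0.8960


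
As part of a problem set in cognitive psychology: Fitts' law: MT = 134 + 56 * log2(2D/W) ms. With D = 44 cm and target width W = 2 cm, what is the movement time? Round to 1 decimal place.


MT = 134 + 56 * log2(2*44/2)
2D/W = 44.0
log2(44.0) = 5.4594
MT = 134 + 56 * 5.4594
= 439.7 ms


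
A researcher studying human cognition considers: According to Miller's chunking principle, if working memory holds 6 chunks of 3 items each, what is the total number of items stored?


Total items = chunks * items_per_chunk
= 6 * 3
= 18


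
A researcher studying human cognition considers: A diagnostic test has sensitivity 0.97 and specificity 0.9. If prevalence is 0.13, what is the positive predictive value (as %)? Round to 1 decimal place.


PPV = (sens * prev) / (sens * prev + (1-spec) * (1-prev))
Numerator = 0.97 * 0.13 = 0.1261
P(positive and no disease) = (1 - spec) * (1 - prev) = (1 - 0.9) * (1 - 0.13) = 0.087
Denominator = 0.1261 + 0.087 = 0.2131
PPV = 0.1261 / 0.2131 = 0.591741
As percentage = 59.2


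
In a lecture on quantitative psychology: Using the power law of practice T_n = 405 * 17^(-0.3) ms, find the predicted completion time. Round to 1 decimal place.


T_n = 405 * 17^(-0.3)
17^(-0.3) = 0.42743
T_n = 405 * 0.42743
= 173.1 ms


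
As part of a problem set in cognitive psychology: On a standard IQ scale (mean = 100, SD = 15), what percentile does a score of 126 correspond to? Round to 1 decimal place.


z = (IQ - mean) / SD
z = (126 - 100) / 15 = 1.7333
Percentile = Phi(1.7333) * 100
Phi(1.7333) = 0.958479
= 95.8


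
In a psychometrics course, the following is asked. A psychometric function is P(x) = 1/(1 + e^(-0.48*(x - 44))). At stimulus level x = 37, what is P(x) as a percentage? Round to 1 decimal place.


P(x) = 1/(1 + e^(-0.48*(37 - 44)))
Exponent = -0.48 * -7 = 3.36
e^(3.36) = 28.789191
P = 1/(1 + 28.789191) = 0.033569
Percentage = 3.4


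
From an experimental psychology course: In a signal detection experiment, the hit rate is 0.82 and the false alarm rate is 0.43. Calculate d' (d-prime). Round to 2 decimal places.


d' = z(HR) - z(FAR)
z(0.82) = 0.9154
z(0.43) = -0.1764
d' = 0.9154 - -0.1764
= 1.09


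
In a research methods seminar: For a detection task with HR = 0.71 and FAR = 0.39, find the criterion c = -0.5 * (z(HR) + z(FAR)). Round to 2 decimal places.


c = -0.5 * (z(HR) + z(FAR))
z(0.71) = 0.5534
z(0.39) = -0.2793
c = -0.5 * (0.5534 + -0.2793)
= -0.5 * 0.2741
= -0.14


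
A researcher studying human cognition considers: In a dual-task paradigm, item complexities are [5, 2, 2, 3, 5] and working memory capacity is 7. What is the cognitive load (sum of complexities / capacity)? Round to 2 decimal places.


Total complexity = 5 + 2 + 2 + 3 + 5 = 17
Load = total / capacity = 17 / 7
= 2.43


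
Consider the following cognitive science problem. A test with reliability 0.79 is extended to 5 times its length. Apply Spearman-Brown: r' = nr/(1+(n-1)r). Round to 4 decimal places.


r_new = n*r / (1 + (n-1)*r)
Numerator = 5 * 0.79 = 3.95
Denominator = 1 + 4 * 0.79 = 4.16
r_new = 3.95 / 4.16
= 0.9495


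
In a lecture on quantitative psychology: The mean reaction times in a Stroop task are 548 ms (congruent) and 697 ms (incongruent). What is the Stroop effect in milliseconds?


Stroop effect = RT(incongruent) - RT(congruent)
= 697 - 548
= 149 ms


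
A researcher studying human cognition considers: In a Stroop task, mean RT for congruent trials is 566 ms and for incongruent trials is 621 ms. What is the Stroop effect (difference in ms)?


Stroop effect = RT(incongruent) - RT(congruent)
= 621 - 566
= 55 ms


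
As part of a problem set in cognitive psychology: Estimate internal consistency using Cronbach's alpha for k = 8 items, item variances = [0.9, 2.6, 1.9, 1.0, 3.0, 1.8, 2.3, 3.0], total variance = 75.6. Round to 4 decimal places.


alpha = (k/(k-1)) * (1 - sum(s_i^2)/s_total^2)
sum(item variances) = 16.5
k/(k-1) = 8/7 = 1.142857
1 - 16.5/75.6 = 1 - 0.218254 = 0.781746
alpha = 1.142857 * 0.781746
= 0.8934


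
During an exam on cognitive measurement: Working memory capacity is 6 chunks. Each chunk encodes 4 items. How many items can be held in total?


Total items = chunks * items_per_chunk
= 6 * 4
= 24


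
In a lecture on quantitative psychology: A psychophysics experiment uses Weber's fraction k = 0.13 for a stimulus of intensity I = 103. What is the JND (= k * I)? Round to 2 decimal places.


JND = k * I
JND = 0.13 * 103
= 13.39


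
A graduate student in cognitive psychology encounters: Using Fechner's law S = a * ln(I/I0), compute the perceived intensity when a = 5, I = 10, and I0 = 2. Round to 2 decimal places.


S = 5 * ln(10/2)
I/I0 = 5.0
ln(5.0) = 1.6094
S = 5 * 1.6094
= 8.05


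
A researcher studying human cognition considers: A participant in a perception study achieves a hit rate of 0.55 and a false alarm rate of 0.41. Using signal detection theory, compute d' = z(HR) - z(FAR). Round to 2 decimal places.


d' = z(HR) - z(FAR)
z(0.55) = 0.1257
z(0.41) = -0.2275
d' = 0.1257 - -0.2275
= 0.35


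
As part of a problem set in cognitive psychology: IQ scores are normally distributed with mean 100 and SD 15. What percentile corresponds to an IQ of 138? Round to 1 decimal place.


z = (IQ - mean) / SD
z = (138 - 100) / 15 = 2.5333
Percentile = Phi(2.5333) * 100
Phi(2.5333) = 0.99435
= 99.4


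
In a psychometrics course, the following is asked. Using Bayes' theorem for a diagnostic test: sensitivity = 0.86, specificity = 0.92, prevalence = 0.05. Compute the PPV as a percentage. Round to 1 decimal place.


PPV = (sens * prev) / (sens * prev + (1-spec) * (1-prev))
Numerator = 0.86 * 0.05 = 0.043
P(positive and no disease) = (1 - spec) * (1 - prev) = (1 - 0.92) * (1 - 0.05) = 0.076
Denominator = 0.043 + 0.076 = 0.119
PPV = 0.043 / 0.119 = 0.361345
As percentage = 36.1


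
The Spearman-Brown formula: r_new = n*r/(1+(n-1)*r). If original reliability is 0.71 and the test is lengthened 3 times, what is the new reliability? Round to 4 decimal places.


r_new = n*r / (1 + (n-1)*r)
Numerator = 3 * 0.71 = 2.13
Denominator = 1 + 2 * 0.71 = 2.42
r_new = 2.13 / 2.42
= 0.8802


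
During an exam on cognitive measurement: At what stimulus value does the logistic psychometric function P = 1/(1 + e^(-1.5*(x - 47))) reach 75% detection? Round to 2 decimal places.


At P = 0.75: 0.75 = 1/(1 + e^(-k*(x-x0)))
Solving: e^(-k*(x-x0)) = 1/3
x = x0 + ln(3)/k
ln(3) = 1.0986
x = 47 + 1.0986/1.5
= 47 + 0.7324
= 47.73


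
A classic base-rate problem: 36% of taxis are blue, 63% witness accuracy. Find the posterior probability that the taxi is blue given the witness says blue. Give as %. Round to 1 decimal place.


P(blue | says blue) = P(says blue | blue)*P(blue) / [P(says blue | blue)*P(blue) + P(says blue | not blue)*P(not blue)]
Numerator = 0.63 * 0.36 = 0.2268
False identification = 0.37 * 0.64 = 0.2368
P = 0.2268 / (0.2268 + 0.2368)
= 0.2268 / 0.4636
As percentage = 48.9


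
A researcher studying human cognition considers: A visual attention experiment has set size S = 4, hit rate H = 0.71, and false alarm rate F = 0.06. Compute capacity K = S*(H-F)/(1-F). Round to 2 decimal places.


K = S * (H - F) / (1 - F)
H - F = 0.65
1 - F = 0.94
K = 4 * 0.65 / 0.94
= 2.77


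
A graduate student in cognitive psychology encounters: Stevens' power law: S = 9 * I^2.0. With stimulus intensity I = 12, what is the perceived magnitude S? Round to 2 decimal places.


S = 9 * 12^2.0
12^2.0 = 144.0
S = 9 * 144.0
= 1296.00


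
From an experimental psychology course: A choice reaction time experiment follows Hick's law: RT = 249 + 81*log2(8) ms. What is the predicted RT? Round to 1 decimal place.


RT = 249 + 81 * log2(8)
log2(8) = 3.0
RT = 249 + 81 * 3.0
= 249 + 243.0
= 492.0 ms


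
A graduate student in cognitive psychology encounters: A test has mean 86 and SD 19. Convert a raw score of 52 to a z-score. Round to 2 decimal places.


z = (X - mu) / sigma
= (52 - 86) / 19
= -34 / 19
= -1.79


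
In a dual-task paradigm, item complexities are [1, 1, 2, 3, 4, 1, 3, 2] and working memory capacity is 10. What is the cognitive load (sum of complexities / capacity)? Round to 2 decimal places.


Total complexity = 1 + 1 + 2 + 3 + 4 + 1 + 3 + 2 = 17
Load = total / capacity = 17 / 10
= 1.70


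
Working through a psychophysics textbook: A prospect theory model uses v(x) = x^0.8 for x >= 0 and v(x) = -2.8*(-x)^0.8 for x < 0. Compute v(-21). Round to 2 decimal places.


Since x = -21 < 0, use v(x) = -lambda*(-x)^alpha
(-x) = 21
21^0.8 = 11.4229
v(-21) = -2.8 * 11.4229
= -31.98


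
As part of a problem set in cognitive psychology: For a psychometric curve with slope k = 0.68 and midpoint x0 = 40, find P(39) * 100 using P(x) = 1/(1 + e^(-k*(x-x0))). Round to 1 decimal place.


P(x) = 1/(1 + e^(-0.68*(39 - 40)))
Exponent = -0.68 * -1 = 0.68
e^(0.68) = 1.973878
P = 1/(1 + 1.973878) = 0.336261
Percentage = 33.6


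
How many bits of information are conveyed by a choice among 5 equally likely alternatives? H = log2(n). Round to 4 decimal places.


H = log2(n)
H = log2(5)
= 2.3219


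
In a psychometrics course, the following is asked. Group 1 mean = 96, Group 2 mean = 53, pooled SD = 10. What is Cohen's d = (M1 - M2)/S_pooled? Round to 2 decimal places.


Cohen's d = (M1 - M2) / S_pooled
= (96 - 53) / 10
= 43 / 10
= 4.30


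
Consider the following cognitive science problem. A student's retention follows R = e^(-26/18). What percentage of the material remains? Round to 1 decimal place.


R = e^(-t/S)
-t/S = -26/18 = -1.444444
R = e^(-1.444444) = 0.235877
Percentage = 0.235877 * 100
= 23.6


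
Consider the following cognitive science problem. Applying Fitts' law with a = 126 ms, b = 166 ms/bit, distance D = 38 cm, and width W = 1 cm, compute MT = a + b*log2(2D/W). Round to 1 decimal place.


MT = 126 + 166 * log2(2*38/1)
2D/W = 76.0
log2(76.0) = 6.2479
MT = 126 + 166 * 6.2479
= 1163.2 ms


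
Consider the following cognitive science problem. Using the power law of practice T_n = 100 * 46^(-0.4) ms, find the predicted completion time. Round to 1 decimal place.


T_n = 100 * 46^(-0.4)
46^(-0.4) = 0.216221
T_n = 100 * 0.216221
= 21.6 ms


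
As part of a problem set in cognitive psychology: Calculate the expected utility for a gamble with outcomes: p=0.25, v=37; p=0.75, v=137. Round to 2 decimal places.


EU = sum(p_i * v_i)
0.25 * 37 = 9.25
0.75 * 137 = 102.75
EU = 9.25 + 102.75
= 112.00


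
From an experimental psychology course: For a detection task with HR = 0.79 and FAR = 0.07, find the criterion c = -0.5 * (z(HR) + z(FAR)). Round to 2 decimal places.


c = -0.5 * (z(HR) + z(FAR))
z(0.79) = 0.8064
z(0.07) = -1.4758
c = -0.5 * (0.8064 + -1.4758)
= -0.5 * -0.6694
= 0.33


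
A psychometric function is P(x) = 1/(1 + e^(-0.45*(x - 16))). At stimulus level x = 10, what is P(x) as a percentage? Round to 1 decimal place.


P(x) = 1/(1 + e^(-0.45*(10 - 16)))
Exponent = -0.45 * -6 = 2.7
e^(2.7) = 14.879732
P = 1/(1 + 14.879732) = 0.062973
Percentage = 6.3


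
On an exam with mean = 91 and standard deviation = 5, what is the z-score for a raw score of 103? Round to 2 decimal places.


z = (X - mu) / sigma
= (103 - 91) / 5
= 12 / 5
= 2.40


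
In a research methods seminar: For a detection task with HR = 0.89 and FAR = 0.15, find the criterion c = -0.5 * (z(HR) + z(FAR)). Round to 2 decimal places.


c = -0.5 * (z(HR) + z(FAR))
z(0.89) = 1.2265
z(0.15) = -1.0364
c = -0.5 * (1.2265 + -1.0364)
= -0.5 * 0.1901
= -0.10


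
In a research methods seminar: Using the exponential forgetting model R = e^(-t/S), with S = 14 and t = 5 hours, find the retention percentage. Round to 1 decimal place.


R = e^(-t/S)
-t/S = -5/14 = -0.357143
R = e^(-0.357143) = 0.699672
Percentage = 0.699672 * 100
= 70.0


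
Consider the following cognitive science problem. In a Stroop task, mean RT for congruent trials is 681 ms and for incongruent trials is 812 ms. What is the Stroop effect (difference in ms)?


Stroop effect = RT(incongruent) - RT(congruent)
= 812 - 681
= 131 ms


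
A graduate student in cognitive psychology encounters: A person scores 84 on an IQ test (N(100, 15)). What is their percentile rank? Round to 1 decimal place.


z = (IQ - mean) / SD
z = (84 - 100) / 15 = -1.0667
Percentile = Phi(-1.0667) * 100
Phi(-1.0667) = 0.143054
= 14.3


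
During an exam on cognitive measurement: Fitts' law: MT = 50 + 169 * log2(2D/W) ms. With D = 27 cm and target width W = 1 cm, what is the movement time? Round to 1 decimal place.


MT = 50 + 169 * log2(2*27/1)
2D/W = 54.0
log2(54.0) = 5.7549
MT = 50 + 169 * 5.7549
= 1022.6 ms


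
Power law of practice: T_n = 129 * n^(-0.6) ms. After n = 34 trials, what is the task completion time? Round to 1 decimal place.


T_n = 129 * 34^(-0.6)
34^(-0.6) = 0.120535
T_n = 129 * 0.120535
= 15.5 ms


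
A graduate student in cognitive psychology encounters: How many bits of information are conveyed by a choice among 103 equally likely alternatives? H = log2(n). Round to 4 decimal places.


H = log2(n)
H = log2(103)
= 6.6865


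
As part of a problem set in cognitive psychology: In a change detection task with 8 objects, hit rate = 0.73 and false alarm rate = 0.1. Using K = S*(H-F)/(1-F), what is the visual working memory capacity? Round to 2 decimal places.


K = S * (H - F) / (1 - F)
H - F = 0.63
1 - F = 0.9
K = 8 * 0.63 / 0.9
= 5.60


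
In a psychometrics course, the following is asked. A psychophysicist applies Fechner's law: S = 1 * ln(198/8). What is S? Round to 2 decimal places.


S = 1 * ln(198/8)
I/I0 = 24.75
ln(24.75) = 3.2088
S = 1 * 3.2088
= 3.21


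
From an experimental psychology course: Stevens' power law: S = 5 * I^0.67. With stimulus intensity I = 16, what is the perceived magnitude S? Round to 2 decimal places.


S = 5 * 16^0.67
16^0.67 = 6.4086
S = 5 * 6.4086
= 32.04


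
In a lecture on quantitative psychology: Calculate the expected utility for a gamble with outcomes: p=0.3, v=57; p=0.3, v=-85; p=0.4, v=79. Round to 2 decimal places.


EU = sum(p_i * v_i)
0.3 * 57 = 17.1
0.3 * -85 = -25.5
0.4 * 79 = 31.6
EU = 17.1 + -25.5 + 31.6
= 23.20


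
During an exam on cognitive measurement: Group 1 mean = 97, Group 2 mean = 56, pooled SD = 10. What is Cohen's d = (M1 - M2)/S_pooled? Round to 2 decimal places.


Cohen's d = (M1 - M2) / S_pooled
= (97 - 56) / 10
= 41 / 10
= 4.10


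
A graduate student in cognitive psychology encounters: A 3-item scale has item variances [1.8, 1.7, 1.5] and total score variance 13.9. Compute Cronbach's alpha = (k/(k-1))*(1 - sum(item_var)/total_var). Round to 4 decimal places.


alpha = (k/(k-1)) * (1 - sum(s_i^2)/s_total^2)
sum(item variances) = 5.0
k/(k-1) = 3/2 = 1.5
1 - 5.0/13.9 = 1 - 0.359712 = 0.640288
alpha = 1.5 * 0.640288
= 0.9604


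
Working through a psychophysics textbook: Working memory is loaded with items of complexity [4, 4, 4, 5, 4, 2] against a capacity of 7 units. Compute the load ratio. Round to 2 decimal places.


Total complexity = 4 + 4 + 4 + 5 + 4 + 2 = 23
Load = total / capacity = 23 / 7
= 3.29


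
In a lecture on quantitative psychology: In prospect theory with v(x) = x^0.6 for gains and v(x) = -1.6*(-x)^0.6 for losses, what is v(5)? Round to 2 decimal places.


Since x = 5 >= 0, use v(x) = x^0.6
5^0.6 = 2.6265
v(5) = 2.63


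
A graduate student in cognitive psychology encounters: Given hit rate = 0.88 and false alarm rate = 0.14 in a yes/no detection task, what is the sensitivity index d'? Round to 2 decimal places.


d' = z(HR) - z(FAR)
z(0.88) = 1.175
z(0.14) = -1.0803
d' = 1.175 - -1.0803
= 2.26


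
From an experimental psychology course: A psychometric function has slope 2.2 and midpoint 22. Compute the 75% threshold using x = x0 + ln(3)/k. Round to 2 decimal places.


At P = 0.75: 0.75 = 1/(1 + e^(-k*(x-x0)))
Solving: e^(-k*(x-x0)) = 1/3
x = x0 + ln(3)/k
ln(3) = 1.0986
x = 22 + 1.0986/2.2
= 22 + 0.4994
= 22.50


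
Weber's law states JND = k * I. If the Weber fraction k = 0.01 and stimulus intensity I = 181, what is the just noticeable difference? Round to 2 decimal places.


JND = k * I
JND = 0.01 * 181
= 1.81


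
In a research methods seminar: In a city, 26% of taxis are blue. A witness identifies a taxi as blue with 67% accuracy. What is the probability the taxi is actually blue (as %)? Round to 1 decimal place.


P(blue | says blue) = P(says blue | blue)*P(blue) / [P(says blue | blue)*P(blue) + P(says blue | not blue)*P(not blue)]
Numerator = 0.67 * 0.26 = 0.1742
False identification = 0.33 * 0.74 = 0.2442
P = 0.1742 / (0.1742 + 0.2442)
= 0.1742 / 0.4184
As percentage = 41.6


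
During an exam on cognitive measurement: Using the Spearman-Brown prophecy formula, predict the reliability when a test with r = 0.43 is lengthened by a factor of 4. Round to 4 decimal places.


r_new = n*r / (1 + (n-1)*r)
Numerator = 4 * 0.43 = 1.72
Denominator = 1 + 3 * 0.43 = 2.29
r_new = 1.72 / 2.29
= 0.7511


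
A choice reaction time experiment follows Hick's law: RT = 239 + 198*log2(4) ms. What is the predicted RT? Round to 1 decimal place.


RT = 239 + 198 * log2(4)
log2(4) = 2.0
RT = 239 + 198 * 2.0
= 239 + 396.0
= 635.0 ms


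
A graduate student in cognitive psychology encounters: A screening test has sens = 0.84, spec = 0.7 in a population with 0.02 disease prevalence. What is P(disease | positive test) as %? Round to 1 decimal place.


PPV = (sens * prev) / (sens * prev + (1-spec) * (1-prev))
Numerator = 0.84 * 0.02 = 0.0168
P(positive and no disease) = (1 - spec) * (1 - prev) = (1 - 0.7) * (1 - 0.02) = 0.294
Denominator = 0.0168 + 0.294 = 0.3108
PPV = 0.0168 / 0.3108 = 0.054054
As percentage = 5.4


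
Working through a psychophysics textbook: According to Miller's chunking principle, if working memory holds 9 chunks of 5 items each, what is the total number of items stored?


Total items = chunks * items_per_chunk
= 9 * 5
= 45


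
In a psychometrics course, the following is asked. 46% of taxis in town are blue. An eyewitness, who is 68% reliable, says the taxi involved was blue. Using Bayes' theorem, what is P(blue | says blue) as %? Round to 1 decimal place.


P(blue | says blue) = P(says blue | blue)*P(blue) / [P(says blue | blue)*P(blue) + P(says blue | not blue)*P(not blue)]
Numerator = 0.68 * 0.46 = 0.3128
False identification = 0.32 * 0.54 = 0.1728
P = 0.3128 / (0.3128 + 0.1728)
= 0.3128 / 0.4856
As percentage = 64.4


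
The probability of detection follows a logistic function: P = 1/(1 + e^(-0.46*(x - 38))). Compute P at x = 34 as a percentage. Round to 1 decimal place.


P(x) = 1/(1 + e^(-0.46*(34 - 38)))
Exponent = -0.46 * -4 = 1.84
e^(1.84) = 6.296538
P = 1/(1 + 6.296538) = 0.137051
Percentage = 13.7


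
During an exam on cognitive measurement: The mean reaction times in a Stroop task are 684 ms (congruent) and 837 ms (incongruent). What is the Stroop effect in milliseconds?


Stroop effect = RT(incongruent) - RT(congruent)
= 837 - 684
= 153 ms


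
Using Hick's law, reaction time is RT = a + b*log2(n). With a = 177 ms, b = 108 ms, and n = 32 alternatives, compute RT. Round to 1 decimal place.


RT = 177 + 108 * log2(32)
log2(32) = 5.0
RT = 177 + 108 * 5.0
= 177 + 540.0
= 717.0 ms


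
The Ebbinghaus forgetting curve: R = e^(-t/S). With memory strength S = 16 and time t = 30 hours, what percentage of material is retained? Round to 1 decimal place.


R = e^(-t/S)
-t/S = -30/16 = -1.875
R = e^(-1.875) = 0.153355
Percentage = 0.153355 * 100
= 15.3


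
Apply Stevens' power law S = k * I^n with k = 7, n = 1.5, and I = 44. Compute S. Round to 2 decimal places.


S = 7 * 44^1.5
44^1.5 = 291.863
S = 7 * 291.863
= 2043.04


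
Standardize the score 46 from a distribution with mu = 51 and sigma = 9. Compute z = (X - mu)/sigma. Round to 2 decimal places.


z = (X - mu) / sigma
= (46 - 51) / 9
= -5 / 9
= -0.56


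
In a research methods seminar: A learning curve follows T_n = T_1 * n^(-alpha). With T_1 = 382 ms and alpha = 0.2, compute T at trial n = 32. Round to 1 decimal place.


T_n = 382 * 32^(-0.2)
32^(-0.2) = 0.5
T_n = 382 * 0.5
= 191.0 ms


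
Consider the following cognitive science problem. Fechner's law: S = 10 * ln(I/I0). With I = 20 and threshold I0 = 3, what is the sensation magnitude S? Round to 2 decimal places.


S = 10 * ln(20/3)
I/I0 = 6.666667
ln(6.666667) = 1.8971
S = 10 * 1.8971
= 18.97


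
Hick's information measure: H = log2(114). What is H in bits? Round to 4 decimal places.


H = log2(n)
H = log2(114)
= 6.8329


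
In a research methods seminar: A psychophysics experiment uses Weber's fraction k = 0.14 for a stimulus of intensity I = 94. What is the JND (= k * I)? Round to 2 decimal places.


JND = k * I
JND = 0.14 * 94
= 13.16


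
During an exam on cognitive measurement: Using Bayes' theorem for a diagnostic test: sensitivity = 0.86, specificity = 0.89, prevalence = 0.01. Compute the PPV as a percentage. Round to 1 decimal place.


PPV = (sens * prev) / (sens * prev + (1-spec) * (1-prev))
Numerator = 0.86 * 0.01 = 0.0086
P(positive and no disease) = (1 - spec) * (1 - prev) = (1 - 0.89) * (1 - 0.01) = 0.1089
Denominator = 0.0086 + 0.1089 = 0.1175
PPV = 0.0086 / 0.1175 = 0.073191
As percentage = 7.3


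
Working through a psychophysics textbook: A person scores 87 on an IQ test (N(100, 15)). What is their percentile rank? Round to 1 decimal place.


z = (IQ - mean) / SD
z = (87 - 100) / 15 = -0.8667
Percentile = Phi(-0.8667) * 100
Phi(-0.8667) = 0.193053
= 19.3


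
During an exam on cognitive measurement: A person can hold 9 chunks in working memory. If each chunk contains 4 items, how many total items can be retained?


Total items = chunks * items_per_chunk
= 9 * 4
= 36


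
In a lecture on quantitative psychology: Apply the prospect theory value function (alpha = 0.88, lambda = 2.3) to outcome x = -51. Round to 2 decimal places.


Since x = -51 < 0, use v(x) = -lambda*(-x)^alpha
(-x) = 51
51^0.88 = 31.8172
v(-51) = -2.3 * 31.8172
= -73.18


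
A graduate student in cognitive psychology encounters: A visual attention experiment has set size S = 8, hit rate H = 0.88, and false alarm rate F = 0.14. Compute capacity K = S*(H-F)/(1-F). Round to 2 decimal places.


K = S * (H - F) / (1 - F)
H - F = 0.74
1 - F = 0.86
K = 8 * 0.74 / 0.86
= 6.88


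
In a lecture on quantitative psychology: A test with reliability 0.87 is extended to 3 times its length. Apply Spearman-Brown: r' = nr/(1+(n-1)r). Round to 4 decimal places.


r_new = n*r / (1 + (n-1)*r)
Numerator = 3 * 0.87 = 2.61
Denominator = 1 + 2 * 0.87 = 2.74
r_new = 2.61 / 2.74
= 0.9526


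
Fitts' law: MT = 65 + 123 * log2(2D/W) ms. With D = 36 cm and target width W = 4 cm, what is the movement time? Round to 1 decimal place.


MT = 65 + 123 * log2(2*36/4)
2D/W = 18.0
log2(18.0) = 4.1699
MT = 65 + 123 * 4.1699
= 577.9 ms


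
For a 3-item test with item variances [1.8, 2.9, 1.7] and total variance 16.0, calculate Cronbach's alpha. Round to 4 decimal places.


alpha = (k/(k-1)) * (1 - sum(s_i^2)/s_total^2)
sum(item variances) = 6.4
k/(k-1) = 3/2 = 1.5
1 - 6.4/16.0 = 1 - 0.4 = 0.6
alpha = 1.5 * 0.6
= 0.9000


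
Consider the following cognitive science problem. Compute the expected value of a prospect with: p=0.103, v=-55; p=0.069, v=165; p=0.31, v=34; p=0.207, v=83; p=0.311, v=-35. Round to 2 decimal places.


EU = sum(p_i * v_i)
0.103 * -55 = -5.665
0.069 * 165 = 11.385
0.31 * 34 = 10.54
0.207 * 83 = 17.181
0.311 * -35 = -10.885
EU = -5.665 + 11.385 + 10.54 + 17.181 + -10.885
= 22.56


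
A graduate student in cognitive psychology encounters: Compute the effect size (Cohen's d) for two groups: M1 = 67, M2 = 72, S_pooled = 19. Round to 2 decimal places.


Cohen's d = (M1 - M2) / S_pooled
= (67 - 72) / 19
= -5 / 19
= -0.26


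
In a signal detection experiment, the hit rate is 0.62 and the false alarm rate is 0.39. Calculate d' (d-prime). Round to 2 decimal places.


d' = z(HR) - z(FAR)
z(0.62) = 0.3055
z(0.39) = -0.2793
d' = 0.3055 - -0.2793
= 0.58


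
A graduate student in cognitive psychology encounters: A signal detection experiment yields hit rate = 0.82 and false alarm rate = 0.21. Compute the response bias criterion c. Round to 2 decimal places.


c = -0.5 * (z(HR) + z(FAR))
z(0.82) = 0.9154
z(0.21) = -0.8064
c = -0.5 * (0.9154 + -0.8064)
= -0.5 * 0.109
= -0.05


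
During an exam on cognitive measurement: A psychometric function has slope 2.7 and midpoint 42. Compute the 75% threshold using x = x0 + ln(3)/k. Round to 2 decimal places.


At P = 0.75: 0.75 = 1/(1 + e^(-k*(x-x0)))
Solving: e^(-k*(x-x0)) = 1/3
x = x0 + ln(3)/k
ln(3) = 1.0986
x = 42 + 1.0986/2.7
= 42 + 0.4069
= 42.41
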